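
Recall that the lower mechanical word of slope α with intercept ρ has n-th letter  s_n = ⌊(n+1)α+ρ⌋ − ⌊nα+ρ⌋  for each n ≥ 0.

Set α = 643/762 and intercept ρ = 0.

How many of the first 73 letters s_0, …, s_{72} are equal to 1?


#1s = Σ_{n=0}^{72} s_n = Σ_{n=0}^{72} (⌊(n+1)α+ρ⌋ − ⌊nα+ρ⌋)
the sum telescopes: every ⌊nα+ρ⌋ with 0 < n < 73 appears once with + and once with −, leaving ⌊73α+ρ⌋ − ⌊0·α+ρ⌋
73α + ρ = (73·643) / 762 = 46939/762
ρ = 0/762
⌊46939/762⌋ = 61,  ⌊0/762⌋ = 0
#1s = 61 − 0 = 61

61


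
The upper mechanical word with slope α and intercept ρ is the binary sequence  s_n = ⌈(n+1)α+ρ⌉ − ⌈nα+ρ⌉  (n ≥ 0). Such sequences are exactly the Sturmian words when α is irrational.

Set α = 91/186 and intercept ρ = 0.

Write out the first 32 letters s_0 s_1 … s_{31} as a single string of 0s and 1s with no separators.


n=0: ⌈(1·91)/186⌉ − ⌈(0·91)/186⌉ = ⌈91/186⌉ − ⌈0/186⌉ = 1 − 0 = 1
n=1: ⌈(2·91)/186⌉ − ⌈(1·91)/186⌉ = ⌈182/186⌉ − ⌈91/186⌉ = 1 − 1 = 0
n=2: ⌈(3·91)/186⌉ − ⌈(2·91)/186⌉ = ⌈273/186⌉ − ⌈182/186⌉ = 2 − 1 = 1
n=3: ⌈(4·91)/186⌉ − ⌈(3·91)/186⌉ = ⌈364/186⌉ − ⌈273/186⌉ = 2 − 2 = 0
n=4: ⌈(5·91)/186⌉ − ⌈(4·91)/186⌉ = ⌈455/186⌉ − ⌈364/186⌉ = 3 − 2 = 1
n=5: ⌈(6·91)/186⌉ − ⌈(5·91)/186⌉ = ⌈546/186⌉ − ⌈455/186⌉ = 3 − 3 = 0
n=6: ⌈(7·91)/186⌉ − ⌈(6·91)/186⌉ = ⌈637/186⌉ − ⌈546/186⌉ = 4 − 3 = 1
n=7: ⌈(8·91)/186⌉ − ⌈(7·91)/186⌉ = ⌈728/186⌉ − ⌈637/186⌉ = 4 − 4 = 0
n=8: ⌈(9·91)/186⌉ − ⌈(8·91)/186⌉ = ⌈819/186⌉ − ⌈728/186⌉ = 5 − 4 = 1
n=9: ⌈(10·91)/186⌉ − ⌈(9·91)/186⌉ = ⌈910/186⌉ − ⌈819/186⌉ = 5 − 5 = 0
n=10: ⌈(11·91)/186⌉ − ⌈(10·91)/186⌉ = ⌈1001/186⌉ − ⌈910/186⌉ = 6 − 5 = 1
n=11: ⌈(12·91)/186⌉ − ⌈(11·91)/186⌉ = ⌈1092/186⌉ − ⌈1001/186⌉ = 6 − 6 = 0
n=12: ⌈(13·91)/186⌉ − ⌈(12·91)/186⌉ = ⌈1183/186⌉ − ⌈1092/186⌉ = 7 − 6 = 1
n=13: ⌈(14·91)/186⌉ − ⌈(13·91)/186⌉ = ⌈1274/186⌉ − ⌈1183/186⌉ = 7 − 7 = 0
n=14: ⌈(15·91)/186⌉ − ⌈(14·91)/186⌉ = ⌈1365/186⌉ − ⌈1274/186⌉ = 8 − 7 = 1
n=15: ⌈(16·91)/186⌉ − ⌈(15·91)/186⌉ = ⌈1456/186⌉ − ⌈1365/186⌉ = 8 − 8 = 0
n=16: ⌈(17·91)/186⌉ − ⌈(16·91)/186⌉ = ⌈1547/186⌉ − ⌈1456/186⌉ = 9 − 8 = 1
n=17: ⌈(18·91)/186⌉ − ⌈(17·91)/186⌉ = ⌈1638/186⌉ − ⌈1547/186⌉ = 9 − 9 = 0
n=18: ⌈(19·91)/186⌉ − ⌈(18·91)/186⌉ = ⌈1729/186⌉ − ⌈1638/186⌉ = 10 − 9 = 1
n=19: ⌈(20·91)/186⌉ − ⌈(19·91)/186⌉ = ⌈1820/186⌉ − ⌈1729/186⌉ = 10 − 10 = 0
n=20: ⌈(21·91)/186⌉ − ⌈(20·91)/186⌉ = ⌈1911/186⌉ − ⌈1820/186⌉ = 11 − 10 = 1
n=21: ⌈(22·91)/186⌉ − ⌈(21·91)/186⌉ = ⌈2002/186⌉ − ⌈1911/186⌉ = 11 − 11 = 0
n=22: ⌈(23·91)/186⌉ − ⌈(22·91)/186⌉ = ⌈2093/186⌉ − ⌈2002/186⌉ = 12 − 11 = 1
n=23: ⌈(24·91)/186⌉ − ⌈(23·91)/186⌉ = ⌈2184/186⌉ − ⌈2093/186⌉ = 12 − 12 = 0
n=24: ⌈(25·91)/186⌉ − ⌈(24·91)/186⌉ = ⌈2275/186⌉ − ⌈2184/186⌉ = 13 − 12 = 1
n=25: ⌈(26·91)/186⌉ − ⌈(25·91)/186⌉ = ⌈2366/186⌉ − ⌈2275/186⌉ = 13 − 13 = 0
n=26: ⌈(27·91)/186⌉ − ⌈(26·91)/186⌉ = ⌈2457/186⌉ − ⌈2366/186⌉ = 14 − 13 = 1
n=27: ⌈(28·91)/186⌉ − ⌈(27·91)/186⌉ = ⌈2548/186⌉ − ⌈2457/186⌉ = 14 − 14 = 0
n=28: ⌈(29·91)/186⌉ − ⌈(28·91)/186⌉ = ⌈2639/186⌉ − ⌈2548/186⌉ = 15 − 14 = 1
n=29: ⌈(30·91)/186⌉ − ⌈(29·91)/186⌉ = ⌈2730/186⌉ − ⌈2639/186⌉ = 15 − 15 = 0
n=30: ⌈(31·91)/186⌉ − ⌈(30·91)/186⌉ = ⌈2821/186⌉ − ⌈2730/186⌉ = 16 − 15 = 1
n=31: ⌈(32·91)/186⌉ − ⌈(31·91)/186⌉ = ⌈2912/186⌉ − ⌈2821/186⌉ = 16 − 16 = 0

10101010101010101010101010101010


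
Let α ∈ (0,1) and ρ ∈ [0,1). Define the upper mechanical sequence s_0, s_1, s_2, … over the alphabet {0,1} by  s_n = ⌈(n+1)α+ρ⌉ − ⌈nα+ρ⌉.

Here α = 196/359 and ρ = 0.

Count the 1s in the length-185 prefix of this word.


102

#1s = Σ_{n=0}^{184} s_n = Σ_{n=0}^{184} (⌈(n+1)α+ρ⌉ − ⌈nα+ρ⌉)
the sum telescopes: every ⌈nα+ρ⌉ with 0 < n < 185 appears once with + and once with −, leaving ⌈185α+ρ⌉ − ⌈0·α+ρ⌉
185α + ρ = (185·196) / 359 = 36260/359
ρ = 0/359
⌈36260/359⌉ = 102,  ⌈0/359⌉ = 0
#1s = 102 − 0 = 102


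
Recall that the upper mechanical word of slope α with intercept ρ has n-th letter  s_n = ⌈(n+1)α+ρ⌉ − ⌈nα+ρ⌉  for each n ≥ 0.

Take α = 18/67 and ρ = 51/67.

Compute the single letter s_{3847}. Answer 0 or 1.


(n+1)α + ρ = (3848·18 + 51) / 67 = 69315/67
nα + ρ     = (3847·18 + 51) / 67 = 69297/67
⌈69315/67⌉ = 1035,  ⌈69297/67⌉ = 1035
s_{3847} = 1035 − 1035 = 0

0


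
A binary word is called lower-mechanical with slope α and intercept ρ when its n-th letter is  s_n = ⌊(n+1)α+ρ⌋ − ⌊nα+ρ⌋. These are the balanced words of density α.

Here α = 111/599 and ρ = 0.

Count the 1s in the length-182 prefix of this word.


33

#1s = Σ_{n=0}^{181} s_n = Σ_{n=0}^{181} (⌊(n+1)α+ρ⌋ − ⌊nα+ρ⌋)
the sum telescopes: every ⌊nα+ρ⌋ with 0 < n < 182 appears once with + and once with −, leaving ⌊182α+ρ⌋ − ⌊0·α+ρ⌋
182α + ρ = (182·111) / 599 = 20202/599
ρ = 0/599
⌊20202/599⌋ = 33,  ⌊0/599⌋ = 0
#1s = 33 − 0 = 33


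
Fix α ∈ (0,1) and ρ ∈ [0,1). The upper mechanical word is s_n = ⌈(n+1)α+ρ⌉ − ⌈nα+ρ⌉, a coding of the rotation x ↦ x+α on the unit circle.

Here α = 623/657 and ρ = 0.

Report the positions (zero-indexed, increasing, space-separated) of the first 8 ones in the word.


n=0: ⌈623/657⌉−⌈0/657⌉ = 1−0 = 1  ← one
n=1: ⌈1246/657⌉−⌈623/657⌉ = 2−1 = 1  ← one
n=2: ⌈1869/657⌉−⌈1246/657⌉ = 3−2 = 1  ← one
n=3: ⌈2492/657⌉−⌈1869/657⌉ = 4−3 = 1  ← one
n=4: ⌈3115/657⌉−⌈2492/657⌉ = 5−4 = 1  ← one
n=5: ⌈3738/657⌉−⌈3115/657⌉ = 6−5 = 1  ← one
n=6: ⌈4361/657⌉−⌈3738/657⌉ = 7−6 = 1  ← one
n=7: ⌈4984/657⌉−⌈4361/657⌉ = 8−7 = 1  ← one
positions of the first 8 ones: 0 1 2 3 4 5 6 7

0 1 2 3 4 5 6 7


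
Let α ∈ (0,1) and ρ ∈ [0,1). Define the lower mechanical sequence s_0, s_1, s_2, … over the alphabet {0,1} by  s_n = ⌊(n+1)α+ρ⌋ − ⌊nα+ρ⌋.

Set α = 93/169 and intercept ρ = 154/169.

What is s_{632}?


1

(n+1)α + ρ = (633·93 + 154) / 169 = 59023/169
nα + ρ     = (632·93 + 154) / 169 = 58930/169
⌊59023/169⌋ = 349,  ⌊58930/169⌋ = 348
s_{632} = 349 − 348 = 1


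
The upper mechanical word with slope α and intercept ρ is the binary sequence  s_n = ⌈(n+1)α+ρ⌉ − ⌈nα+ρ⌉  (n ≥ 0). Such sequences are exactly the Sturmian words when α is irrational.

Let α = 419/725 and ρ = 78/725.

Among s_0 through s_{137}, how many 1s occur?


#1s = Σ_{n=0}^{137} s_n = Σ_{n=0}^{137} (⌈(n+1)α+ρ⌉ − ⌈nα+ρ⌉)
the sum telescopes: every ⌈nα+ρ⌉ with 0 < n < 138 appears once with + and once with −, leaving ⌈138α+ρ⌉ − ⌈0·α+ρ⌉
138α + ρ = (138·419 + 78) / 725 = 57900/725
ρ = 78/725
⌈57900/725⌉ = 80,  ⌈78/725⌉ = 1
#1s = 80 − 1 = 79

79


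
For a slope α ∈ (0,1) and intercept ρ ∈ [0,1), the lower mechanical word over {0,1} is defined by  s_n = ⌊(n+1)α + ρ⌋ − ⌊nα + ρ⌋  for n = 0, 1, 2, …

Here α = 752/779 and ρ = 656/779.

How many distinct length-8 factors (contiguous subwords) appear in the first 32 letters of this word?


t_n = ⌊(n·752+656)/779⌋ for n = 0 … 32:
  n=0…9: ⌊656/779⌋=0 ⌊1408/779⌋=1 ⌊2160/779⌋=2 ⌊2912/779⌋=3 ⌊3664/779⌋=4 ⌊4416/779⌋=5 ⌊5168/779⌋=6 ⌊5920/779⌋=7 ⌊6672/779⌋=8 ⌊7424/779⌋=9
  n=10…19: ⌊8176/779⌋=10 ⌊8928/779⌋=11 ⌊9680/779⌋=12 ⌊10432/779⌋=13 ⌊11184/779⌋=14 ⌊11936/779⌋=15 ⌊12688/779⌋=16 ⌊13440/779⌋=17 ⌊14192/779⌋=18 ⌊14944/779⌋=19
  n=20…29: ⌊15696/779⌋=20 ⌊16448/779⌋=21 ⌊17200/779⌋=22 ⌊17952/779⌋=23 ⌊18704/779⌋=24 ⌊19456/779⌋=24 ⌊20208/779⌋=25 ⌊20960/779⌋=26 ⌊21712/779⌋=27 ⌊22464/779⌋=28
  n=30…32: ⌊23216/779⌋=29 ⌊23968/779⌋=30 ⌊24720/779⌋=31
s_n = t_(n+1) − t_n for n = 0 … 31 gives
prefix = 11111111111111111111111101111111
slide a length-8 window over [0..7] … [24..31] (25 windows); first occurrence of each distinct factor:
  [  0..  7] 11111111
  [ 17.. 24] 11111110
  [ 18.. 25] 11111101
  [ 19.. 26] 11111011
  [ 20.. 27] 11110111
  [ 21.. 28] 11101111
  [ 22.. 29] 11011111
  [ 23.. 30] 10111111
  [ 24.. 31] 01111111
  (the other 16 windows repeat one of these)
distinct factors: {01111111, 10111111, 11011111, 11101111, 11110111, 11111011, 11111101, 11111110, 11111111}
count = 9  (Sturmian bound for length 8 is 9)

9


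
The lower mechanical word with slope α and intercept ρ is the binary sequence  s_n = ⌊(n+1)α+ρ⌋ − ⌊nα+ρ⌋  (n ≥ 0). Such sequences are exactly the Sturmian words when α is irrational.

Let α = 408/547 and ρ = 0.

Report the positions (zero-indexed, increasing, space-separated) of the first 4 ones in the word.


n=0: ⌊408/547⌋−⌊0/547⌋ = 0−0 = 0
n=1: ⌊816/547⌋−⌊408/547⌋ = 1−0 = 1  ← one
n=2: ⌊1224/547⌋−⌊816/547⌋ = 2−1 = 1  ← one
n=3: ⌊1632/547⌋−⌊1224/547⌋ = 2−2 = 0
n=4: ⌊2040/547⌋−⌊1632/547⌋ = 3−2 = 1  ← one
n=5: ⌊2448/547⌋−⌊2040/547⌋ = 4−3 = 1  ← one
positions of the first 4 ones: 1 2 4 5

1 2 4 5


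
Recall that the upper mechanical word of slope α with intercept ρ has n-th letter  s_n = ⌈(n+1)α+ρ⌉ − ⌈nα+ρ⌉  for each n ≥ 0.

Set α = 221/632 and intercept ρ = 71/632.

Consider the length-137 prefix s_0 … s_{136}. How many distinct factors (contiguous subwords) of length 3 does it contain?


t_n = ⌈(n·221+71)/632⌉ for n = 0 … 137:
  n=0…9: ⌈71/632⌉=1 ⌈292/632⌉=1 ⌈513/632⌉=1 ⌈734/632⌉=2 ⌈955/632⌉=2 ⌈1176/632⌉=2 ⌈1397/632⌉=3 ⌈1618/632⌉=3 ⌈1839/632⌉=3 ⌈2060/632⌉=4
  n=10…19: ⌈2281/632⌉=4 ⌈2502/632⌉=4 ⌈2723/632⌉=5 ⌈2944/632⌉=5 ⌈3165/632⌉=6 ⌈3386/632⌉=6 ⌈3607/632⌉=6 ⌈3828/632⌉=7 ⌈4049/632⌉=7 ⌈4270/632⌉=7
  n=20…29: ⌈4491/632⌉=8 ⌈4712/632⌉=8 ⌈4933/632⌉=8 ⌈5154/632⌉=9 ⌈5375/632⌉=9 ⌈5596/632⌉=9 ⌈5817/632⌉=10 ⌈6038/632⌉=10 ⌈6259/632⌉=10 ⌈6480/632⌉=11
  n=30…39: ⌈6701/632⌉=11 ⌈6922/632⌉=11 ⌈7143/632⌉=12 ⌈7364/632⌉=12 ⌈7585/632⌉=13 ⌈7806/632⌉=13 ⌈8027/632⌉=13 ⌈8248/632⌉=14 ⌈8469/632⌉=14 ⌈8690/632⌉=14
  n=40…49: ⌈8911/632⌉=15 ⌈9132/632⌉=15 ⌈9353/632⌉=15 ⌈9574/632⌉=16 ⌈9795/632⌉=16 ⌈10016/632⌉=16 ⌈10237/632⌉=17 ⌈10458/632⌉=17 ⌈10679/632⌉=17 ⌈10900/632⌉=18
  n=50…59: ⌈11121/632⌉=18 ⌈11342/632⌉=18 ⌈11563/632⌉=19 ⌈11784/632⌉=19 ⌈12005/632⌉=19 ⌈12226/632⌉=20 ⌈12447/632⌉=20 ⌈12668/632⌉=21 ⌈12889/632⌉=21 ⌈13110/632⌉=21
  n=60…69: ⌈13331/632⌉=22 ⌈13552/632⌉=22 ⌈13773/632⌉=22 ⌈13994/632⌉=23 ⌈14215/632⌉=23 ⌈14436/632⌉=23 ⌈14657/632⌉=24 ⌈14878/632⌉=24 ⌈15099/632⌉=24 ⌈15320/632⌉=25
  n=70…79: ⌈15541/632⌉=25 ⌈15762/632⌉=25 ⌈15983/632⌉=26 ⌈16204/632⌉=26 ⌈16425/632⌉=26 ⌈16646/632⌉=27 ⌈16867/632⌉=27 ⌈17088/632⌉=28 ⌈17309/632⌉=28 ⌈17530/632⌉=28
  n=80…89: ⌈17751/632⌉=29 ⌈17972/632⌉=29 ⌈18193/632⌉=29 ⌈18414/632⌉=30 ⌈18635/632⌉=30 ⌈18856/632⌉=30 ⌈19077/632⌉=31 ⌈19298/632⌉=31 ⌈19519/632⌉=31 ⌈19740/632⌉=32
  n=90…99: ⌈19961/632⌉=32 ⌈20182/632⌉=32 ⌈20403/632⌉=33 ⌈20624/632⌉=33 ⌈20845/632⌉=33 ⌈21066/632⌉=34 ⌈21287/632⌉=34 ⌈21508/632⌉=35 ⌈21729/632⌉=35 ⌈21950/632⌉=35
  n=100…109: ⌈22171/632⌉=36 ⌈22392/632⌉=36 ⌈22613/632⌉=36 ⌈22834/632⌉=37 ⌈23055/632⌉=37 ⌈23276/632⌉=37 ⌈23497/632⌉=38 ⌈23718/632⌉=38 ⌈23939/632⌉=38 ⌈24160/632⌉=39
  n=110…119: ⌈24381/632⌉=39 ⌈24602/632⌉=39 ⌈24823/632⌉=40 ⌈25044/632⌉=40 ⌈25265/632⌉=40 ⌈25486/632⌉=41 ⌈25707/632⌉=41 ⌈25928/632⌉=42 ⌈26149/632⌉=42 ⌈26370/632⌉=42
  n=120…129: ⌈26591/632⌉=43 ⌈26812/632⌉=43 ⌈27033/632⌉=43 ⌈27254/632⌉=44 ⌈27475/632⌉=44 ⌈27696/632⌉=44 ⌈27917/632⌉=45 ⌈28138/632⌉=45 ⌈28359/632⌉=45 ⌈28580/632⌉=46
  n=130…137: ⌈28801/632⌉=46 ⌈29022/632⌉=46 ⌈29243/632⌉=47 ⌈29464/632⌉=47 ⌈29685/632⌉=47 ⌈29906/632⌉=48 ⌈30127/632⌉=48 ⌈30348/632⌉=49
s_n = t_(n+1) − t_n for n = 0 … 136 gives
prefix = 00100100100101001001001001001001010010010010010010010010100100100100100100101001001001001001001010010010010010010010100100100100100100101
slide a length-3 window over [0..2] … [134..136] (135 windows); first occurrence of each distinct factor:
  [  0..  2] 001
  [  1..  3] 010
  [  2..  4] 100
  [ 11.. 13] 101
  (the other 131 windows repeat one of these)
distinct factors: {001, 010, 100, 101}
count = 4  (Sturmian bound for length 3 is 4)

4


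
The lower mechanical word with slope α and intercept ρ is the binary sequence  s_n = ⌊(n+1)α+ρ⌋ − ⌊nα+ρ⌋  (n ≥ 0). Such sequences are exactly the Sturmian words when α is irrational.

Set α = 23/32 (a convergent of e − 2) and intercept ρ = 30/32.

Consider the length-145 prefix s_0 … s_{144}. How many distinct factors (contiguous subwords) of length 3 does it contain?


4

t_n = ⌊(n·23+30)/32⌋ for n = 0 … 145:
  n=0…9: ⌊30/32⌋=0 ⌊53/32⌋=1 ⌊76/32⌋=2 ⌊99/32⌋=3 ⌊122/32⌋=3 ⌊145/32⌋=4 ⌊168/32⌋=5 ⌊191/32⌋=5 ⌊214/32⌋=6 ⌊237/32⌋=7
  n=10…19: ⌊260/32⌋=8 ⌊283/32⌋=8 ⌊306/32⌋=9 ⌊329/32⌋=10 ⌊352/32⌋=11 ⌊375/32⌋=11 ⌊398/32⌋=12 ⌊421/32⌋=13 ⌊444/32⌋=13 ⌊467/32⌋=14
  n=20…29: ⌊490/32⌋=15 ⌊513/32⌋=16 ⌊536/32⌋=16 ⌊559/32⌋=17 ⌊582/32⌋=18 ⌊605/32⌋=18 ⌊628/32⌋=19 ⌊651/32⌋=20 ⌊674/32⌋=21 ⌊697/32⌋=21
  n=30…39: ⌊720/32⌋=22 ⌊743/32⌋=23 ⌊766/32⌋=23 ⌊789/32⌋=24 ⌊812/32⌋=25 ⌊835/32⌋=26 ⌊858/32⌋=26 ⌊881/32⌋=27 ⌊904/32⌋=28 ⌊927/32⌋=28
  n=40…49: ⌊950/32⌋=29 ⌊973/32⌋=30 ⌊996/32⌋=31 ⌊1019/32⌋=31 ⌊1042/32⌋=32 ⌊1065/32⌋=33 ⌊1088/32⌋=34 ⌊1111/32⌋=34 ⌊1134/32⌋=35 ⌊1157/32⌋=36
  n=50…59: ⌊1180/32⌋=36 ⌊1203/32⌋=37 ⌊1226/32⌋=38 ⌊1249/32⌋=39 ⌊1272/32⌋=39 ⌊1295/32⌋=40 ⌊1318/32⌋=41 ⌊1341/32⌋=41 ⌊1364/32⌋=42 ⌊1387/32⌋=43
  n=60…69: ⌊1410/32⌋=44 ⌊1433/32⌋=44 ⌊1456/32⌋=45 ⌊1479/32⌋=46 ⌊1502/32⌋=46 ⌊1525/32⌋=47 ⌊1548/32⌋=48 ⌊1571/32⌋=49 ⌊1594/32⌋=49 ⌊1617/32⌋=50
  n=70…79: ⌊1640/32⌋=51 ⌊1663/32⌋=51 ⌊1686/32⌋=52 ⌊1709/32⌋=53 ⌊1732/32⌋=54 ⌊1755/32⌋=54 ⌊1778/32⌋=55 ⌊1801/32⌋=56 ⌊1824/32⌋=57 ⌊1847/32⌋=57
  n=80…89: ⌊1870/32⌋=58 ⌊1893/32⌋=59 ⌊1916/32⌋=59 ⌊1939/32⌋=60 ⌊1962/32⌋=61 ⌊1985/32⌋=62 ⌊2008/32⌋=62 ⌊2031/32⌋=63 ⌊2054/32⌋=64 ⌊2077/32⌋=64
  n=90…99: ⌊2100/32⌋=65 ⌊2123/32⌋=66 ⌊2146/32⌋=67 ⌊2169/32⌋=67 ⌊2192/32⌋=68 ⌊2215/32⌋=69 ⌊2238/32⌋=69 ⌊2261/32⌋=70 ⌊2284/32⌋=71 ⌊2307/32⌋=72
  n=100…109: ⌊2330/32⌋=72 ⌊2353/32⌋=73 ⌊2376/32⌋=74 ⌊2399/32⌋=74 ⌊2422/32⌋=75 ⌊2445/32⌋=76 ⌊2468/32⌋=77 ⌊2491/32⌋=77 ⌊2514/32⌋=78 ⌊2537/32⌋=79
  n=110…119: ⌊2560/32⌋=80 ⌊2583/32⌋=80 ⌊2606/32⌋=81 ⌊2629/32⌋=82 ⌊2652/32⌋=82 ⌊2675/32⌋=83 ⌊2698/32⌋=84 ⌊2721/32⌋=85 ⌊2744/32⌋=85 ⌊2767/32⌋=86
  n=120…129: ⌊2790/32⌋=87 ⌊2813/32⌋=87 ⌊2836/32⌋=88 ⌊2859/32⌋=89 ⌊2882/32⌋=90 ⌊2905/32⌋=90 ⌊2928/32⌋=91 ⌊2951/32⌋=92 ⌊2974/32⌋=92 ⌊2997/32⌋=93
  n=130…139: ⌊3020/32⌋=94 ⌊3043/32⌋=95 ⌊3066/32⌋=95 ⌊3089/32⌋=96 ⌊3112/32⌋=97 ⌊3135/32⌋=97 ⌊3158/32⌋=98 ⌊3181/32⌋=99 ⌊3204/32⌋=100 ⌊3227/32⌋=100
  n=140…145: ⌊3250/32⌋=101 ⌊3273/32⌋=102 ⌊3296/32⌋=103 ⌊3319/32⌋=103 ⌊3342/32⌋=104 ⌊3365/32⌋=105
s_n = t_(n+1) − t_n for n = 0 … 144 gives
prefix = 1110110111011101101110110111011011101101110111011011101101110110111011011101110110111011011101101110110111011101101110110111011011101101110111011
slide a length-3 window over [0..2] … [142..144] (143 windows); first occurrence of each distinct factor:
  [  0..  2] 111
  [  1..  3] 110
  [  2..  4] 101
  [  3..  5] 011
  (the other 139 windows repeat one of these)
distinct factors: {011, 101, 110, 111}
count = 4  (Sturmian bound for length 3 is 4)


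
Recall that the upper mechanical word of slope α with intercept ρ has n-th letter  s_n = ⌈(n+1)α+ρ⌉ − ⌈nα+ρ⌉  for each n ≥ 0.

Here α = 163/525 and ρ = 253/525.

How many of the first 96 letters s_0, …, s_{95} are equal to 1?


#1s = Σ_{n=0}^{95} s_n = Σ_{n=0}^{95} (⌈(n+1)α+ρ⌉ − ⌈nα+ρ⌉)
the sum telescopes: every ⌈nα+ρ⌉ with 0 < n < 96 appears once with + and once with −, leaving ⌈96α+ρ⌉ − ⌈0·α+ρ⌉
96α + ρ = (96·163 + 253) / 525 = 15901/525
ρ = 253/525
⌈15901/525⌉ = 31,  ⌈253/525⌉ = 1
#1s = 31 − 1 = 30

30


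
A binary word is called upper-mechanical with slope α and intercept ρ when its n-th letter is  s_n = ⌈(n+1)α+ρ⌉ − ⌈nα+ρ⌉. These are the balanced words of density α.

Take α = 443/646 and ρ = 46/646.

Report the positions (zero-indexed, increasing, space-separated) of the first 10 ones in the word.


n=0: ⌈489/646⌉−⌈46/646⌉ = 1−1 = 0
n=1: ⌈932/646⌉−⌈489/646⌉ = 2−1 = 1  ← one
n=2: ⌈1375/646⌉−⌈932/646⌉ = 3−2 = 1  ← one
n=3: ⌈1818/646⌉−⌈1375/646⌉ = 3−3 = 0
n=4: ⌈2261/646⌉−⌈1818/646⌉ = 4−3 = 1  ← one
n=5: ⌈2704/646⌉−⌈2261/646⌉ = 5−4 = 1  ← one
n=6: ⌈3147/646⌉−⌈2704/646⌉ = 5−5 = 0
n=7: ⌈3590/646⌉−⌈3147/646⌉ = 6−5 = 1  ← one
n=8: ⌈4033/646⌉−⌈3590/646⌉ = 7−6 = 1  ← one
n=9: ⌈4476/646⌉−⌈4033/646⌉ = 7−7 = 0
n=10: ⌈4919/646⌉−⌈4476/646⌉ = 8−7 = 1  ← one
n=11: ⌈5362/646⌉−⌈4919/646⌉ = 9−8 = 1  ← one
n=12: ⌈5805/646⌉−⌈5362/646⌉ = 9−9 = 0
n=13: ⌈6248/646⌉−⌈5805/646⌉ = 10−9 = 1  ← one
n=14: ⌈6691/646⌉−⌈6248/646⌉ = 11−10 = 1  ← one
positions of the first 10 ones: 1 2 4 5 7 8 10 11 13 14

1 2 4 5 7 8 10 11 13 14


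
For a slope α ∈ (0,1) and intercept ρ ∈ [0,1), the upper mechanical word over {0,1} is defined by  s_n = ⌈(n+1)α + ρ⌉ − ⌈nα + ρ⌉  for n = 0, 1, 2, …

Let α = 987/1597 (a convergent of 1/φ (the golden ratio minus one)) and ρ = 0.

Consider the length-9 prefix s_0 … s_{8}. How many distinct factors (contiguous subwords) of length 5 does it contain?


t_n = ⌈(n·987)/1597⌉ for n = 0 … 9:
  n=0…9: ⌈0/1597⌉=0 ⌈987/1597⌉=1 ⌈1974/1597⌉=2 ⌈2961/1597⌉=2 ⌈3948/1597⌉=3 ⌈4935/1597⌉=4 ⌈5922/1597⌉=4 ⌈6909/1597⌉=5 ⌈7896/1597⌉=5 ⌈8883/1597⌉=6
s_n = t_(n+1) − t_n for n = 0 … 8 gives
prefix = 110110101
slide a length-5 window over [0..4] … [4..8] (5 windows); first occurrence of each distinct factor:
  [  0..  4] 11011
  [  1..  5] 10110
  [  2..  6] 01101
  [  3..  7] 11010
  [  4..  8] 10101
distinct factors: {01101, 10101, 10110, 11010, 11011}
count = 5  (Sturmian bound for length 5 is 6)

5


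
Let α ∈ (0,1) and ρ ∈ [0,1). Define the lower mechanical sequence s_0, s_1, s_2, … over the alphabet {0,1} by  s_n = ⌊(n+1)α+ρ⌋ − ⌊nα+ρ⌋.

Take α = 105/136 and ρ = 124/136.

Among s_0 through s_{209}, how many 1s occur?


#1s = Σ_{n=0}^{209} s_n = Σ_{n=0}^{209} (⌊(n+1)α+ρ⌋ − ⌊nα+ρ⌋)
the sum telescopes: every ⌊nα+ρ⌋ with 0 < n < 210 appears once with + and once with −, leaving ⌊210α+ρ⌋ − ⌊0·α+ρ⌋
210α + ρ = (210·105 + 124) / 136 = 22174/136
ρ = 124/136
⌊22174/136⌋ = 163,  ⌊124/136⌋ = 0
#1s = 163 − 0 = 163

163


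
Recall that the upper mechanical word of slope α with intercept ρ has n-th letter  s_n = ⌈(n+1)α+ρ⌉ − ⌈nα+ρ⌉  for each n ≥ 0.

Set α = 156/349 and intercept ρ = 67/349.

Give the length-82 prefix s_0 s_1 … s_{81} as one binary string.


0100101010101001010101001010101001010101001010101001010101010010101010010101010010

n=0: ⌈(1·156+67)/349⌉ − ⌈(0·156+67)/349⌉ = ⌈223/349⌉ − ⌈67/349⌉ = 1 − 1 = 0
n=1: ⌈(2·156+67)/349⌉ − ⌈(1·156+67)/349⌉ = ⌈379/349⌉ − ⌈223/349⌉ = 2 − 1 = 1
n=2: ⌈(3·156+67)/349⌉ − ⌈(2·156+67)/349⌉ = ⌈535/349⌉ − ⌈379/349⌉ = 2 − 2 = 0
n=3: ⌈(4·156+67)/349⌉ − ⌈(3·156+67)/349⌉ = ⌈691/349⌉ − ⌈535/349⌉ = 2 − 2 = 0
n=4: ⌈(5·156+67)/349⌉ − ⌈(4·156+67)/349⌉ = ⌈847/349⌉ − ⌈691/349⌉ = 3 − 2 = 1
n=5: ⌈(6·156+67)/349⌉ − ⌈(5·156+67)/349⌉ = ⌈1003/349⌉ − ⌈847/349⌉ = 3 − 3 = 0
n=6: ⌈(7·156+67)/349⌉ − ⌈(6·156+67)/349⌉ = ⌈1159/349⌉ − ⌈1003/349⌉ = 4 − 3 = 1
n=7: ⌈(8·156+67)/349⌉ − ⌈(7·156+67)/349⌉ = ⌈1315/349⌉ − ⌈1159/349⌉ = 4 − 4 = 0
n=8: ⌈(9·156+67)/349⌉ − ⌈(8·156+67)/349⌉ = ⌈1471/349⌉ − ⌈1315/349⌉ = 5 − 4 = 1
n=9: ⌈(10·156+67)/349⌉ − ⌈(9·156+67)/349⌉ = ⌈1627/349⌉ − ⌈1471/349⌉ = 5 − 5 = 0
n=10: ⌈(11·156+67)/349⌉ − ⌈(10·156+67)/349⌉ = ⌈1783/349⌉ − ⌈1627/349⌉ = 6 − 5 = 1
n=11: ⌈(12·156+67)/349⌉ − ⌈(11·156+67)/349⌉ = ⌈1939/349⌉ − ⌈1783/349⌉ = 6 − 6 = 0
n=12: ⌈(13·156+67)/349⌉ − ⌈(12·156+67)/349⌉ = ⌈2095/349⌉ − ⌈1939/349⌉ = 7 − 6 = 1
n=13: ⌈(14·156+67)/349⌉ − ⌈(13·156+67)/349⌉ = ⌈2251/349⌉ − ⌈2095/349⌉ = 7 − 7 = 0
n=14: ⌈(15·156+67)/349⌉ − ⌈(14·156+67)/349⌉ = ⌈2407/349⌉ − ⌈2251/349⌉ = 7 − 7 = 0
n=15: ⌈(16·156+67)/349⌉ − ⌈(15·156+67)/349⌉ = ⌈2563/349⌉ − ⌈2407/349⌉ = 8 − 7 = 1
n=16: ⌈(17·156+67)/349⌉ − ⌈(16·156+67)/349⌉ = ⌈2719/349⌉ − ⌈2563/349⌉ = 8 − 8 = 0
n=17: ⌈(18·156+67)/349⌉ − ⌈(17·156+67)/349⌉ = ⌈2875/349⌉ − ⌈2719/349⌉ = 9 − 8 = 1
n=18: ⌈(19·156+67)/349⌉ − ⌈(18·156+67)/349⌉ = ⌈3031/349⌉ − ⌈2875/349⌉ = 9 − 9 = 0
n=19: ⌈(20·156+67)/349⌉ − ⌈(19·156+67)/349⌉ = ⌈3187/349⌉ − ⌈3031/349⌉ = 10 − 9 = 1
n=20: ⌈(21·156+67)/349⌉ − ⌈(20·156+67)/349⌉ = ⌈3343/349⌉ − ⌈3187/349⌉ = 10 − 10 = 0
n=21: ⌈(22·156+67)/349⌉ − ⌈(21·156+67)/349⌉ = ⌈3499/349⌉ − ⌈3343/349⌉ = 11 − 10 = 1
n=22: ⌈(23·156+67)/349⌉ − ⌈(22·156+67)/349⌉ = ⌈3655/349⌉ − ⌈3499/349⌉ = 11 − 11 = 0
n=23: ⌈(24·156+67)/349⌉ − ⌈(23·156+67)/349⌉ = ⌈3811/349⌉ − ⌈3655/349⌉ = 11 − 11 = 0
n=24: ⌈(25·156+67)/349⌉ − ⌈(24·156+67)/349⌉ = ⌈3967/349⌉ − ⌈3811/349⌉ = 12 − 11 = 1
n=25: ⌈(26·156+67)/349⌉ − ⌈(25·156+67)/349⌉ = ⌈4123/349⌉ − ⌈3967/349⌉ = 12 − 12 = 0
n=26: ⌈(27·156+67)/349⌉ − ⌈(26·156+67)/349⌉ = ⌈4279/349⌉ − ⌈4123/349⌉ = 13 − 12 = 1
n=27: ⌈(28·156+67)/349⌉ − ⌈(27·156+67)/349⌉ = ⌈4435/349⌉ − ⌈4279/349⌉ = 13 − 13 = 0
n=28: ⌈(29·156+67)/349⌉ − ⌈(28·156+67)/349⌉ = ⌈4591/349⌉ − ⌈4435/349⌉ = 14 − 13 = 1
n=29: ⌈(30·156+67)/349⌉ − ⌈(29·156+67)/349⌉ = ⌈4747/349⌉ − ⌈4591/349⌉ = 14 − 14 = 0
n=30: ⌈(31·156+67)/349⌉ − ⌈(30·156+67)/349⌉ = ⌈4903/349⌉ − ⌈4747/349⌉ = 15 − 14 = 1
n=31: ⌈(32·156+67)/349⌉ − ⌈(31·156+67)/349⌉ = ⌈5059/349⌉ − ⌈4903/349⌉ = 15 − 15 = 0
n=32: ⌈(33·156+67)/349⌉ − ⌈(32·156+67)/349⌉ = ⌈5215/349⌉ − ⌈5059/349⌉ = 15 − 15 = 0
n=33: ⌈(34·156+67)/349⌉ − ⌈(33·156+67)/349⌉ = ⌈5371/349⌉ − ⌈5215/349⌉ = 16 − 15 = 1
n=34: ⌈(35·156+67)/349⌉ − ⌈(34·156+67)/349⌉ = ⌈5527/349⌉ − ⌈5371/349⌉ = 16 − 16 = 0
n=35: ⌈(36·156+67)/349⌉ − ⌈(35·156+67)/349⌉ = ⌈5683/349⌉ − ⌈5527/349⌉ = 17 − 16 = 1
n=36: ⌈(37·156+67)/349⌉ − ⌈(36·156+67)/349⌉ = ⌈5839/349⌉ − ⌈5683/349⌉ = 17 − 17 = 0
n=37: ⌈(38·156+67)/349⌉ − ⌈(37·156+67)/349⌉ = ⌈5995/349⌉ − ⌈5839/349⌉ = 18 − 17 = 1
n=38: ⌈(39·156+67)/349⌉ − ⌈(38·156+67)/349⌉ = ⌈6151/349⌉ − ⌈5995/349⌉ = 18 − 18 = 0
n=39: ⌈(40·156+67)/349⌉ − ⌈(39·156+67)/349⌉ = ⌈6307/349⌉ − ⌈6151/349⌉ = 19 − 18 = 1
n=40: ⌈(41·156+67)/349⌉ − ⌈(40·156+67)/349⌉ = ⌈6463/349⌉ − ⌈6307/349⌉ = 19 − 19 = 0
n=41: ⌈(42·156+67)/349⌉ − ⌈(41·156+67)/349⌉ = ⌈6619/349⌉ − ⌈6463/349⌉ = 19 − 19 = 0
n=42: ⌈(43·156+67)/349⌉ − ⌈(42·156+67)/349⌉ = ⌈6775/349⌉ − ⌈6619/349⌉ = 20 − 19 = 1
n=43: ⌈(44·156+67)/349⌉ − ⌈(43·156+67)/349⌉ = ⌈6931/349⌉ − ⌈6775/349⌉ = 20 − 20 = 0
n=44: ⌈(45·156+67)/349⌉ − ⌈(44·156+67)/349⌉ = ⌈7087/349⌉ − ⌈6931/349⌉ = 21 − 20 = 1
n=45: ⌈(46·156+67)/349⌉ − ⌈(45·156+67)/349⌉ = ⌈7243/349⌉ − ⌈7087/349⌉ = 21 − 21 = 0
n=46: ⌈(47·156+67)/349⌉ − ⌈(46·156+67)/349⌉ = ⌈7399/349⌉ − ⌈7243/349⌉ = 22 − 21 = 1
n=47: ⌈(48·156+67)/349⌉ − ⌈(47·156+67)/349⌉ = ⌈7555/349⌉ − ⌈7399/349⌉ = 22 − 22 = 0
n=48: ⌈(49·156+67)/349⌉ − ⌈(48·156+67)/349⌉ = ⌈7711/349⌉ − ⌈7555/349⌉ = 23 − 22 = 1
n=49: ⌈(50·156+67)/349⌉ − ⌈(49·156+67)/349⌉ = ⌈7867/349⌉ − ⌈7711/349⌉ = 23 − 23 = 0
n=50: ⌈(51·156+67)/349⌉ − ⌈(50·156+67)/349⌉ = ⌈8023/349⌉ − ⌈7867/349⌉ = 23 − 23 = 0
n=51: ⌈(52·156+67)/349⌉ − ⌈(51·156+67)/349⌉ = ⌈8179/349⌉ − ⌈8023/349⌉ = 24 − 23 = 1
n=52: ⌈(53·156+67)/349⌉ − ⌈(52·156+67)/349⌉ = ⌈8335/349⌉ − ⌈8179/349⌉ = 24 − 24 = 0
n=53: ⌈(54·156+67)/349⌉ − ⌈(53·156+67)/349⌉ = ⌈8491/349⌉ − ⌈8335/349⌉ = 25 − 24 = 1
n=54: ⌈(55·156+67)/349⌉ − ⌈(54·156+67)/349⌉ = ⌈8647/349⌉ − ⌈8491/349⌉ = 25 − 25 = 0
n=55: ⌈(56·156+67)/349⌉ − ⌈(55·156+67)/349⌉ = ⌈8803/349⌉ − ⌈8647/349⌉ = 26 − 25 = 1
n=56: ⌈(57·156+67)/349⌉ − ⌈(56·156+67)/349⌉ = ⌈8959/349⌉ − ⌈8803/349⌉ = 26 − 26 = 0
n=57: ⌈(58·156+67)/349⌉ − ⌈(57·156+67)/349⌉ = ⌈9115/349⌉ − ⌈8959/349⌉ = 27 − 26 = 1
n=58: ⌈(59·156+67)/349⌉ − ⌈(58·156+67)/349⌉ = ⌈9271/349⌉ − ⌈9115/349⌉ = 27 − 27 = 0
n=59: ⌈(60·156+67)/349⌉ − ⌈(59·156+67)/349⌉ = ⌈9427/349⌉ − ⌈9271/349⌉ = 28 − 27 = 1
n=60: ⌈(61·156+67)/349⌉ − ⌈(60·156+67)/349⌉ = ⌈9583/349⌉ − ⌈9427/349⌉ = 28 − 28 = 0
n=61: ⌈(62·156+67)/349⌉ − ⌈(61·156+67)/349⌉ = ⌈9739/349⌉ − ⌈9583/349⌉ = 28 − 28 = 0
n=62: ⌈(63·156+67)/349⌉ − ⌈(62·156+67)/349⌉ = ⌈9895/349⌉ − ⌈9739/349⌉ = 29 − 28 = 1
n=63: ⌈(64·156+67)/349⌉ − ⌈(63·156+67)/349⌉ = ⌈10051/349⌉ − ⌈9895/349⌉ = 29 − 29 = 0
n=64: ⌈(65·156+67)/349⌉ − ⌈(64·156+67)/349⌉ = ⌈10207/349⌉ − ⌈10051/349⌉ = 30 − 29 = 1
n=65: ⌈(66·156+67)/349⌉ − ⌈(65·156+67)/349⌉ = ⌈10363/349⌉ − ⌈10207/349⌉ = 30 − 30 = 0
n=66: ⌈(67·156+67)/349⌉ − ⌈(66·156+67)/349⌉ = ⌈10519/349⌉ − ⌈10363/349⌉ = 31 − 30 = 1
n=67: ⌈(68·156+67)/349⌉ − ⌈(67·156+67)/349⌉ = ⌈10675/349⌉ − ⌈10519/349⌉ = 31 − 31 = 0
n=68: ⌈(69·156+67)/349⌉ − ⌈(68·156+67)/349⌉ = ⌈10831/349⌉ − ⌈10675/349⌉ = 32 − 31 = 1
n=69: ⌈(70·156+67)/349⌉ − ⌈(69·156+67)/349⌉ = ⌈10987/349⌉ − ⌈10831/349⌉ = 32 − 32 = 0
n=70: ⌈(71·156+67)/349⌉ − ⌈(70·156+67)/349⌉ = ⌈11143/349⌉ − ⌈10987/349⌉ = 32 − 32 = 0
n=71: ⌈(72·156+67)/349⌉ − ⌈(71·156+67)/349⌉ = ⌈11299/349⌉ − ⌈11143/349⌉ = 33 − 32 = 1
n=72: ⌈(73·156+67)/349⌉ − ⌈(72·156+67)/349⌉ = ⌈11455/349⌉ − ⌈11299/349⌉ = 33 − 33 = 0
n=73: ⌈(74·156+67)/349⌉ − ⌈(73·156+67)/349⌉ = ⌈11611/349⌉ − ⌈11455/349⌉ = 34 − 33 = 1
n=74: ⌈(75·156+67)/349⌉ − ⌈(74·156+67)/349⌉ = ⌈11767/349⌉ − ⌈11611/349⌉ = 34 − 34 = 0
n=75: ⌈(76·156+67)/349⌉ − ⌈(75·156+67)/349⌉ = ⌈11923/349⌉ − ⌈11767/349⌉ = 35 − 34 = 1
n=76: ⌈(77·156+67)/349⌉ − ⌈(76·156+67)/349⌉ = ⌈12079/349⌉ − ⌈11923/349⌉ = 35 − 35 = 0
n=77: ⌈(78·156+67)/349⌉ − ⌈(77·156+67)/349⌉ = ⌈12235/349⌉ − ⌈12079/349⌉ = 36 − 35 = 1
n=78: ⌈(79·156+67)/349⌉ − ⌈(78·156+67)/349⌉ = ⌈12391/349⌉ − ⌈12235/349⌉ = 36 − 36 = 0
n=79: ⌈(80·156+67)/349⌉ − ⌈(79·156+67)/349⌉ = ⌈12547/349⌉ − ⌈12391/349⌉ = 36 − 36 = 0
n=80: ⌈(81·156+67)/349⌉ − ⌈(80·156+67)/349⌉ = ⌈12703/349⌉ − ⌈12547/349⌉ = 37 − 36 = 1
n=81: ⌈(82·156+67)/349⌉ − ⌈(81·156+67)/349⌉ = ⌈12859/349⌉ − ⌈12703/349⌉ = 37 − 37 = 0


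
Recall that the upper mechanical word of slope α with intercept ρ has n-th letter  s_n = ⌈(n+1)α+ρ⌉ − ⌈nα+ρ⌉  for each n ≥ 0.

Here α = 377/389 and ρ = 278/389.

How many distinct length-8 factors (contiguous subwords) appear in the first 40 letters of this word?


t_n = ⌈(n·377+278)/389⌉ for n = 0 … 40:
  n=0…9: ⌈278/389⌉=1 ⌈655/389⌉=2 ⌈1032/389⌉=3 ⌈1409/389⌉=4 ⌈1786/389⌉=5 ⌈2163/389⌉=6 ⌈2540/389⌉=7 ⌈2917/389⌉=8 ⌈3294/389⌉=9 ⌈3671/389⌉=10
  n=10…19: ⌈4048/389⌉=11 ⌈4425/389⌉=12 ⌈4802/389⌉=13 ⌈5179/389⌉=14 ⌈5556/389⌉=15 ⌈5933/389⌉=16 ⌈6310/389⌉=17 ⌈6687/389⌉=18 ⌈7064/389⌉=19 ⌈7441/389⌉=20
  n=20…29: ⌈7818/389⌉=21 ⌈8195/389⌉=22 ⌈8572/389⌉=23 ⌈8949/389⌉=24 ⌈9326/389⌉=24 ⌈9703/389⌉=25 ⌈10080/389⌉=26 ⌈10457/389⌉=27 ⌈10834/389⌉=28 ⌈11211/389⌉=29
  n=30…39: ⌈11588/389⌉=30 ⌈11965/389⌉=31 ⌈12342/389⌉=32 ⌈12719/389⌉=33 ⌈13096/389⌉=34 ⌈13473/389⌉=35 ⌈13850/389⌉=36 ⌈14227/389⌉=37 ⌈14604/389⌉=38 ⌈14981/389⌉=39
  n=40: ⌈15358/389⌉=40
s_n = t_(n+1) − t_n for n = 0 … 39 gives
prefix = 1111111111111111111111101111111111111111
slide a length-8 window over [0..7] … [32..39] (33 windows); first occurrence of each distinct factor:
  [  0..  7] 11111111
  [ 16.. 23] 11111110
  [ 17.. 24] 11111101
  [ 18.. 25] 11111011
  [ 19.. 26] 11110111
  [ 20.. 27] 11101111
  [ 21.. 28] 11011111
  [ 22.. 29] 10111111
  [ 23.. 30] 01111111
  (the other 24 windows repeat one of these)
distinct factors: {01111111, 10111111, 11011111, 11101111, 11110111, 11111011, 11111101, 11111110, 11111111}
count = 9  (Sturmian bound for length 8 is 9)

9


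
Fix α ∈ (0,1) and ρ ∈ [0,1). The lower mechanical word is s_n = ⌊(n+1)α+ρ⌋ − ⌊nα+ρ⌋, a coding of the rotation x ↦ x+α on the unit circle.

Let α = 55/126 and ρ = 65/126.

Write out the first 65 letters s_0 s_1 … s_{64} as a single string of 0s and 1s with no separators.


01010101001010100101010010101010010101001010101001010100101010100

n=0: ⌊(1·55+65)/126⌋ − ⌊(0·55+65)/126⌋ = ⌊120/126⌋ − ⌊65/126⌋ = 0 − 0 = 0
n=1: ⌊(2·55+65)/126⌋ − ⌊(1·55+65)/126⌋ = ⌊175/126⌋ − ⌊120/126⌋ = 1 − 0 = 1
n=2: ⌊(3·55+65)/126⌋ − ⌊(2·55+65)/126⌋ = ⌊230/126⌋ − ⌊175/126⌋ = 1 − 1 = 0
n=3: ⌊(4·55+65)/126⌋ − ⌊(3·55+65)/126⌋ = ⌊285/126⌋ − ⌊230/126⌋ = 2 − 1 = 1
n=4: ⌊(5·55+65)/126⌋ − ⌊(4·55+65)/126⌋ = ⌊340/126⌋ − ⌊285/126⌋ = 2 − 2 = 0
n=5: ⌊(6·55+65)/126⌋ − ⌊(5·55+65)/126⌋ = ⌊395/126⌋ − ⌊340/126⌋ = 3 − 2 = 1
n=6: ⌊(7·55+65)/126⌋ − ⌊(6·55+65)/126⌋ = ⌊450/126⌋ − ⌊395/126⌋ = 3 − 3 = 0
n=7: ⌊(8·55+65)/126⌋ − ⌊(7·55+65)/126⌋ = ⌊505/126⌋ − ⌊450/126⌋ = 4 − 3 = 1
n=8: ⌊(9·55+65)/126⌋ − ⌊(8·55+65)/126⌋ = ⌊560/126⌋ − ⌊505/126⌋ = 4 − 4 = 0
n=9: ⌊(10·55+65)/126⌋ − ⌊(9·55+65)/126⌋ = ⌊615/126⌋ − ⌊560/126⌋ = 4 − 4 = 0
n=10: ⌊(11·55+65)/126⌋ − ⌊(10·55+65)/126⌋ = ⌊670/126⌋ − ⌊615/126⌋ = 5 − 4 = 1
n=11: ⌊(12·55+65)/126⌋ − ⌊(11·55+65)/126⌋ = ⌊725/126⌋ − ⌊670/126⌋ = 5 − 5 = 0
n=12: ⌊(13·55+65)/126⌋ − ⌊(12·55+65)/126⌋ = ⌊780/126⌋ − ⌊725/126⌋ = 6 − 5 = 1
n=13: ⌊(14·55+65)/126⌋ − ⌊(13·55+65)/126⌋ = ⌊835/126⌋ − ⌊780/126⌋ = 6 − 6 = 0
n=14: ⌊(15·55+65)/126⌋ − ⌊(14·55+65)/126⌋ = ⌊890/126⌋ − ⌊835/126⌋ = 7 − 6 = 1
n=15: ⌊(16·55+65)/126⌋ − ⌊(15·55+65)/126⌋ = ⌊945/126⌋ − ⌊890/126⌋ = 7 − 7 = 0
n=16: ⌊(17·55+65)/126⌋ − ⌊(16·55+65)/126⌋ = ⌊1000/126⌋ − ⌊945/126⌋ = 7 − 7 = 0
n=17: ⌊(18·55+65)/126⌋ − ⌊(17·55+65)/126⌋ = ⌊1055/126⌋ − ⌊1000/126⌋ = 8 − 7 = 1
n=18: ⌊(19·55+65)/126⌋ − ⌊(18·55+65)/126⌋ = ⌊1110/126⌋ − ⌊1055/126⌋ = 8 − 8 = 0
n=19: ⌊(20·55+65)/126⌋ − ⌊(19·55+65)/126⌋ = ⌊1165/126⌋ − ⌊1110/126⌋ = 9 − 8 = 1
n=20: ⌊(21·55+65)/126⌋ − ⌊(20·55+65)/126⌋ = ⌊1220/126⌋ − ⌊1165/126⌋ = 9 − 9 = 0
n=21: ⌊(22·55+65)/126⌋ − ⌊(21·55+65)/126⌋ = ⌊1275/126⌋ − ⌊1220/126⌋ = 10 − 9 = 1
n=22: ⌊(23·55+65)/126⌋ − ⌊(22·55+65)/126⌋ = ⌊1330/126⌋ − ⌊1275/126⌋ = 10 − 10 = 0
n=23: ⌊(24·55+65)/126⌋ − ⌊(23·55+65)/126⌋ = ⌊1385/126⌋ − ⌊1330/126⌋ = 10 − 10 = 0
n=24: ⌊(25·55+65)/126⌋ − ⌊(24·55+65)/126⌋ = ⌊1440/126⌋ − ⌊1385/126⌋ = 11 − 10 = 1
n=25: ⌊(26·55+65)/126⌋ − ⌊(25·55+65)/126⌋ = ⌊1495/126⌋ − ⌊1440/126⌋ = 11 − 11 = 0
n=26: ⌊(27·55+65)/126⌋ − ⌊(26·55+65)/126⌋ = ⌊1550/126⌋ − ⌊1495/126⌋ = 12 − 11 = 1
n=27: ⌊(28·55+65)/126⌋ − ⌊(27·55+65)/126⌋ = ⌊1605/126⌋ − ⌊1550/126⌋ = 12 − 12 = 0
n=28: ⌊(29·55+65)/126⌋ − ⌊(28·55+65)/126⌋ = ⌊1660/126⌋ − ⌊1605/126⌋ = 13 − 12 = 1
n=29: ⌊(30·55+65)/126⌋ − ⌊(29·55+65)/126⌋ = ⌊1715/126⌋ − ⌊1660/126⌋ = 13 − 13 = 0
n=30: ⌊(31·55+65)/126⌋ − ⌊(30·55+65)/126⌋ = ⌊1770/126⌋ − ⌊1715/126⌋ = 14 − 13 = 1
n=31: ⌊(32·55+65)/126⌋ − ⌊(31·55+65)/126⌋ = ⌊1825/126⌋ − ⌊1770/126⌋ = 14 − 14 = 0
n=32: ⌊(33·55+65)/126⌋ − ⌊(32·55+65)/126⌋ = ⌊1880/126⌋ − ⌊1825/126⌋ = 14 − 14 = 0
n=33: ⌊(34·55+65)/126⌋ − ⌊(33·55+65)/126⌋ = ⌊1935/126⌋ − ⌊1880/126⌋ = 15 − 14 = 1
n=34: ⌊(35·55+65)/126⌋ − ⌊(34·55+65)/126⌋ = ⌊1990/126⌋ − ⌊1935/126⌋ = 15 − 15 = 0
n=35: ⌊(36·55+65)/126⌋ − ⌊(35·55+65)/126⌋ = ⌊2045/126⌋ − ⌊1990/126⌋ = 16 − 15 = 1
n=36: ⌊(37·55+65)/126⌋ − ⌊(36·55+65)/126⌋ = ⌊2100/126⌋ − ⌊2045/126⌋ = 16 − 16 = 0
n=37: ⌊(38·55+65)/126⌋ − ⌊(37·55+65)/126⌋ = ⌊2155/126⌋ − ⌊2100/126⌋ = 17 − 16 = 1
n=38: ⌊(39·55+65)/126⌋ − ⌊(38·55+65)/126⌋ = ⌊2210/126⌋ − ⌊2155/126⌋ = 17 − 17 = 0
n=39: ⌊(40·55+65)/126⌋ − ⌊(39·55+65)/126⌋ = ⌊2265/126⌋ − ⌊2210/126⌋ = 17 − 17 = 0
n=40: ⌊(41·55+65)/126⌋ − ⌊(40·55+65)/126⌋ = ⌊2320/126⌋ − ⌊2265/126⌋ = 18 − 17 = 1
n=41: ⌊(42·55+65)/126⌋ − ⌊(41·55+65)/126⌋ = ⌊2375/126⌋ − ⌊2320/126⌋ = 18 − 18 = 0
n=42: ⌊(43·55+65)/126⌋ − ⌊(42·55+65)/126⌋ = ⌊2430/126⌋ − ⌊2375/126⌋ = 19 − 18 = 1
n=43: ⌊(44·55+65)/126⌋ − ⌊(43·55+65)/126⌋ = ⌊2485/126⌋ − ⌊2430/126⌋ = 19 − 19 = 0
n=44: ⌊(45·55+65)/126⌋ − ⌊(44·55+65)/126⌋ = ⌊2540/126⌋ − ⌊2485/126⌋ = 20 − 19 = 1
n=45: ⌊(46·55+65)/126⌋ − ⌊(45·55+65)/126⌋ = ⌊2595/126⌋ − ⌊2540/126⌋ = 20 − 20 = 0
n=46: ⌊(47·55+65)/126⌋ − ⌊(46·55+65)/126⌋ = ⌊2650/126⌋ − ⌊2595/126⌋ = 21 − 20 = 1
n=47: ⌊(48·55+65)/126⌋ − ⌊(47·55+65)/126⌋ = ⌊2705/126⌋ − ⌊2650/126⌋ = 21 − 21 = 0
n=48: ⌊(49·55+65)/126⌋ − ⌊(48·55+65)/126⌋ = ⌊2760/126⌋ − ⌊2705/126⌋ = 21 − 21 = 0
n=49: ⌊(50·55+65)/126⌋ − ⌊(49·55+65)/126⌋ = ⌊2815/126⌋ − ⌊2760/126⌋ = 22 − 21 = 1
n=50: ⌊(51·55+65)/126⌋ − ⌊(50·55+65)/126⌋ = ⌊2870/126⌋ − ⌊2815/126⌋ = 22 − 22 = 0
n=51: ⌊(52·55+65)/126⌋ − ⌊(51·55+65)/126⌋ = ⌊2925/126⌋ − ⌊2870/126⌋ = 23 − 22 = 1
n=52: ⌊(53·55+65)/126⌋ − ⌊(52·55+65)/126⌋ = ⌊2980/126⌋ − ⌊2925/126⌋ = 23 − 23 = 0
n=53: ⌊(54·55+65)/126⌋ − ⌊(53·55+65)/126⌋ = ⌊3035/126⌋ − ⌊2980/126⌋ = 24 − 23 = 1
n=54: ⌊(55·55+65)/126⌋ − ⌊(54·55+65)/126⌋ = ⌊3090/126⌋ − ⌊3035/126⌋ = 24 − 24 = 0
n=55: ⌊(56·55+65)/126⌋ − ⌊(55·55+65)/126⌋ = ⌊3145/126⌋ − ⌊3090/126⌋ = 24 − 24 = 0
n=56: ⌊(57·55+65)/126⌋ − ⌊(56·55+65)/126⌋ = ⌊3200/126⌋ − ⌊3145/126⌋ = 25 − 24 = 1
n=57: ⌊(58·55+65)/126⌋ − ⌊(57·55+65)/126⌋ = ⌊3255/126⌋ − ⌊3200/126⌋ = 25 − 25 = 0
n=58: ⌊(59·55+65)/126⌋ − ⌊(58·55+65)/126⌋ = ⌊3310/126⌋ − ⌊3255/126⌋ = 26 − 25 = 1
n=59: ⌊(60·55+65)/126⌋ − ⌊(59·55+65)/126⌋ = ⌊3365/126⌋ − ⌊3310/126⌋ = 26 − 26 = 0
n=60: ⌊(61·55+65)/126⌋ − ⌊(60·55+65)/126⌋ = ⌊3420/126⌋ − ⌊3365/126⌋ = 27 − 26 = 1
n=61: ⌊(62·55+65)/126⌋ − ⌊(61·55+65)/126⌋ = ⌊3475/126⌋ − ⌊3420/126⌋ = 27 − 27 = 0
n=62: ⌊(63·55+65)/126⌋ − ⌊(62·55+65)/126⌋ = ⌊3530/126⌋ − ⌊3475/126⌋ = 28 − 27 = 1
n=63: ⌊(64·55+65)/126⌋ − ⌊(63·55+65)/126⌋ = ⌊3585/126⌋ − ⌊3530/126⌋ = 28 − 28 = 0
n=64: ⌊(65·55+65)/126⌋ − ⌊(64·55+65)/126⌋ = ⌊3640/126⌋ − ⌊3585/126⌋ = 28 − 28 = 0


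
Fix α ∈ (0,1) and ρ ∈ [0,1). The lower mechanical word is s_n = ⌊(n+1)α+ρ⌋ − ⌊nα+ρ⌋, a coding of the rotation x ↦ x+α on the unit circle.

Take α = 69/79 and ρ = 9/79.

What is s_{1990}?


(n+1)α + ρ = (1991·69 + 9) / 79 = 137388/79
nα + ρ     = (1990·69 + 9) / 79 = 137319/79
⌊137388/79⌋ = 1739,  ⌊137319/79⌋ = 1738
s_{1990} = 1739 − 1738 = 1

1


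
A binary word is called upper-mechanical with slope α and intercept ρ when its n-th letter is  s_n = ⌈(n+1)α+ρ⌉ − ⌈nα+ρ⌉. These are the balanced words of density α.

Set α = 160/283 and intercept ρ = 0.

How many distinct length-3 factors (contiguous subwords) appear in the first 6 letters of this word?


3

t_n = ⌈(n·160)/283⌉ for n = 0 … 6:
  n=0…6: ⌈0/283⌉=0 ⌈160/283⌉=1 ⌈320/283⌉=2 ⌈480/283⌉=2 ⌈640/283⌉=3 ⌈800/283⌉=3 ⌈960/283⌉=4
s_n = t_(n+1) − t_n for n = 0 … 5 gives
prefix = 110101
slide a length-3 window over [0..2] … [3..5] (4 windows); first occurrence of each distinct factor:
  [  0..  2] 110
  [  1..  3] 101
  [  2..  4] 010
  (the other 1 window repeats one of these)
distinct factors: {010, 101, 110}
count = 3  (Sturmian bound for length 3 is 4)


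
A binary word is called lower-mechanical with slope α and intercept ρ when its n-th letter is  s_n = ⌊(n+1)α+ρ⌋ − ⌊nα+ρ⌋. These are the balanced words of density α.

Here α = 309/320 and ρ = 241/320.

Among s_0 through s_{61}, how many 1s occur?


60

#1s = Σ_{n=0}^{61} s_n = Σ_{n=0}^{61} (⌊(n+1)α+ρ⌋ − ⌊nα+ρ⌋)
the sum telescopes: every ⌊nα+ρ⌋ with 0 < n < 62 appears once with + and once with −, leaving ⌊62α+ρ⌋ − ⌊0·α+ρ⌋
62α + ρ = (62·309 + 241) / 320 = 19399/320
ρ = 241/320
⌊19399/320⌋ = 60,  ⌊241/320⌋ = 0
#1s = 60 − 0 = 60


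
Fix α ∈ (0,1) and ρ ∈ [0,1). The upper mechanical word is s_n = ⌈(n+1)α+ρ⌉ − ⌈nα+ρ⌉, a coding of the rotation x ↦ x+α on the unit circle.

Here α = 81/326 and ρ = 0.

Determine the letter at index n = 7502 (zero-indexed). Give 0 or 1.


(n+1)α + ρ = (7503·81) / 326 = 607743/326
nα + ρ     = (7502·81) / 326 = 607662/326
⌈607743/326⌉ = 1865,  ⌈607662/326⌉ = 1864
s_{7502} = 1865 − 1864 = 1

1
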